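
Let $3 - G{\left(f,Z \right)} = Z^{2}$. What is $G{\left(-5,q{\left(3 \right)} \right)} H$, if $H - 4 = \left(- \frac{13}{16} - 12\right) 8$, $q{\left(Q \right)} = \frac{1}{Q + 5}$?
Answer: $- \frac{37627}{128} \approx -293.96$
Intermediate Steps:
$q{\left(Q \right)} = \frac{1}{5 + Q}$
$G{\left(f,Z \right)} = 3 - Z^{2}$
$H = - \frac{197}{2}$ ($H = 4 + \left(- \frac{13}{16} - 12\right) 8 = 4 - \frac{205}{2} = - \frac{197}{2} \approx -98.5$)
$G{\left(-5,q{\left(3 \right)} \right)} H = \left(3 - \left(\frac{1}{5 + 3}\right)^{2}\right) \left(- \frac{197}{2}\right) = \left(3 - \left(\frac{1}{8}\right)^{2}\right) \left(- \frac{197}{2}\right) = \left(3 - \frac{1}{64}\right) \left(- \frac{197}{2}\right) = \frac{191}{64} \left(- \frac{197}{2}\right) = - \frac{37627}{128}$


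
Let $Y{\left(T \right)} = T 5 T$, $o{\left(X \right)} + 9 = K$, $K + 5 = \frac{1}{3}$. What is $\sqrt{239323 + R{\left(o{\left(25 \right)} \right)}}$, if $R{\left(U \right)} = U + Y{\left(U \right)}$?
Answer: $\frac{\sqrt{2162189}}{3} \approx 490.15$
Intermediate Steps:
$K = - \frac{14}{3}$ ($K = -5 + \frac{1}{3} = - \frac{14}{3} \approx -4.6667$)
$o{\left(X \right)} = - \frac{41}{3}$ ($o{\left(X \right)} = -9 - \frac{14}{3} = - \frac{41}{3}$)
$Y{\left(T \right)} = 5 T^{2}$ ($Y{\left(T \right)} = 5 T T = 5 T^{2}$)
$R{\left(U \right)} = U + 5 U^{2}$
$\sqrt{239323 + R{\left(o{\left(25 \right)} \right)}} = \sqrt{239323 - \frac{41 \left(1 + 5 \left(- \frac{41}{3}\right)\right)}{3}} = \sqrt{239323 - \frac{41 \left(1 - \frac{205}{3}\right)}{3}} = \sqrt{239323 - - \frac{8282}{9}} = \sqrt{239323 + \frac{8282}{9}} = \sqrt{\frac{2162189}{9}} = \frac{\sqrt{2162189}}{3}$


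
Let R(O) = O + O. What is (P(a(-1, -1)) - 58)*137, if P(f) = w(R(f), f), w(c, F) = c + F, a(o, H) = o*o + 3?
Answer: -6302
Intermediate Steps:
R(O) = 2*O
a(o, H) = 3 + o**2 (a(o, H) = o**2 + 3 = 3 + o**2)
w(c, F) = F + c
P(f) = 3*f (P(f) = f + 2*f = 3*f)
(P(a(-1, -1)) - 58)*137 = (3*(3 + (-1)**2) - 58)*137 = (3*(3 + 1) - 58)*137 = (3*4 - 58)*137 = (12 - 58)*137 = -46*137 = -6302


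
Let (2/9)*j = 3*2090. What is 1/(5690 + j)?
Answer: 1/33905 ≈ 2.9494e-5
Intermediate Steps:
j = 28215 (j = 9*(3*2090)/2 = (9/2)*6270 = 28215)
1/(5690 + j) = 1/(5690 + 28215) = 1/33905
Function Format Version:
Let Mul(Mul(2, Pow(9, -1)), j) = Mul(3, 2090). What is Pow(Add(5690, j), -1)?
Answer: Rational(1, 33905) ≈ 2.9494e-5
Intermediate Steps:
j = 28215 (j = Mul(Rational(9, 2), Mul(3, 2090)) = Mul(Rational(9, 2), 6270) = 28215)
Pow(Add(5690, j), -1) = Pow(Add(5690, 28215), -1) = Pow(33905, -1) = Rational(1, 33905)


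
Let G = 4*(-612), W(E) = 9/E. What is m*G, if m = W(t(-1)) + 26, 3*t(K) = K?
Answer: 2448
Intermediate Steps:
t(K) = K/3
m = -1 (m = 9/(((1/3)*(-1))) + 26 = 9/(-1/3) + 26 = 9*(-3) + 26 = -27 + 26 = -1)
G = -2448
m*G = -1*(-2448) = 2448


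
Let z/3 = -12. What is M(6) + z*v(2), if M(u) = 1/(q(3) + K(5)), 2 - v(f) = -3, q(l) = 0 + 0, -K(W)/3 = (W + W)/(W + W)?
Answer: -541/3 ≈ -180.33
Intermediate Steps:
K(W) = -3 (K(W) = -3*(W + W)/(W + W) = -3*2*W/(2*W) = -3*2*W*1/(2*W) = -3*1 = -3)
z = -36 (z = 3*(-12) = -36)
q(l) = 0
v(f) = 5 (v(f) = 2 - 1*(-3) = 2 + 3 = 5)
M(u) = -1/3 (M(u) = 1/(0 - 3) = 1/(-3) = -1/3)
M(6) + z*v(2) = -1/3 - 36*5 = -1/3 - 180 = -541/3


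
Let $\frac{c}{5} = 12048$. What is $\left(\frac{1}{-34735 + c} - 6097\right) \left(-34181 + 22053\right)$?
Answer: $\frac{1885952317952}{25505} \approx 7.3944 \cdot 10^{7}$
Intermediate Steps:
$c = 60240$ ($c = 5 \cdot 12048 = 60240$)
$\left(\frac{1}{-34735 + c} - 6097\right) \left(-34181 + 22053\right) = \left(\frac{1}{-34735 + 60240} - 6097\right) \left(-34181 + 22053\right) = \left(\frac{1}{25505} - 6097\right) \left(-12128\right) = \left(- \frac{155503984}{25505}\right) \left(-12128\right) = \frac{1885952317952}{25505}$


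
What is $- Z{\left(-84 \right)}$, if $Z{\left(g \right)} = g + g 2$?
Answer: $252$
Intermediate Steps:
$Z{\left(g \right)} = 3 g$ ($Z{\left(g \right)} = g + 2 g = 3 g$)
$- Z{\left(-84 \right)} = - 3 \left(-84\right) = \left(-1\right) \left(-252\right) = 252$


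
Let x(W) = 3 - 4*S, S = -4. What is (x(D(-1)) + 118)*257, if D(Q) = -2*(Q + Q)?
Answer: 35209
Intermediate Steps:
D(Q) = -4*Q
x(W) = 19 (x(W) = 3 - 4*(-4) = 3 + 16 = 19)
(x(D(-1)) + 118)*257 = (19 + 118)*257 = 137*257 = 35209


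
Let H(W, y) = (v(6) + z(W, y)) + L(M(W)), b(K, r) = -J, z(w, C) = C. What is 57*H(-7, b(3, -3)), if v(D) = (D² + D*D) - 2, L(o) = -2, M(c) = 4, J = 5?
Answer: 3591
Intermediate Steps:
v(D) = -2 + 2*D² (v(D) = (D² + D²) - 2 = 2*D² - 2 = -2 + 2*D²)
b(K, r) = -5 (b(K, r) = -1*5 = -5)
H(W, y) = 68 + y (H(W, y) = ((-2 + 2*6²) + y) - 2 = ((-2 + 2*36) + y) - 2 = ((-2 + 72) + y) - 2 = (70 + y) - 2 = 68 + y)
57*H(-7, b(3, -3)) = 57*(68 - 5) = 57*63 = 3591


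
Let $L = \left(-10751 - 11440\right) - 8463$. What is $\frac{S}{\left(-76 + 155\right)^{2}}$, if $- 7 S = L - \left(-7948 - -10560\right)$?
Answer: $\frac{33266}{43687} \approx 0.76146$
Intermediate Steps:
$L = -30654$ ($L = -22191 - 8463 = -30654$)
$S = \frac{33266}{7}$ ($S = - \frac{-30654 - \left(-7948 - -10560\right)}{7} = - \frac{-30654 - \left(-7948 + 10560\right)}{7} = - \frac{-30654 - 2612}{7} = \left(- \frac{1}{7}\right) \left(-33266\right) = \frac{33266}{7} \approx 4752.3$)
$\frac{S}{\left(-76 + 155\right)^{2}} = \frac{33266}{7 \left(-76 + 155\right)^{2}} = \frac{33266}{7 \cdot 79^{2}} = \frac{33266}{7 \cdot 6241} = \frac{33266}{7} \cdot \frac{1}{6241} = \frac{33266}{43687}$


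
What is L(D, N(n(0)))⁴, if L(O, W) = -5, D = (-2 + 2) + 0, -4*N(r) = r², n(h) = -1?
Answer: 625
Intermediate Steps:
N(r) = -r²/4
D = 0 (D = 0 + 0 = 0)
L(D, N(n(0)))⁴ = (-5)⁴ = 625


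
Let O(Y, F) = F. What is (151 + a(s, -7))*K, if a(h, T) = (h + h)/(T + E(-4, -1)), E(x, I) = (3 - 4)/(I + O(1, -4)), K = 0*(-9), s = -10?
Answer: 0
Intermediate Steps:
K = 0
E(x, I) = -1/(-4 + I) (E(x, I) = (3 - 4)/(I - 4) = -1/(-4 + I))
a(h, T) = 2*h/(1/5 + T) (a(h, T) = (h + h)/(T - 1/(-4 - 1)) = (2*h)/(T - 1/(-5)) = (2*h)/(T - 1*(-1/5)) = (2*h)/(T + 1/5) = (2*h)/(1/5 + T) = 2*h/(1/5 + T))
(151 + a(s, -7))*K = (151 + 10*(-10)/(1 + 5*(-7)))*0 = (151 + 10*(-10)/(1 - 35))*0 = (151 + 10*(-10)/(-34))*0 = (151 + 10*(-10)*(-1/34))*0 = (151 + 50/17)*0 = (2617/17)*0 = 0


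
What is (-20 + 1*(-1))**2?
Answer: 441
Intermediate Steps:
(-20 + 1*(-1))**2 = (-20 - 1)**2 = (-21)**2 = 441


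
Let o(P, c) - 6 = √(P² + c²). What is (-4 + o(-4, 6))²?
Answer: 56 + 8*√13 ≈ 84.844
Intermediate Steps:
o(P, c) = 6 + √(P² + c²)
(-4 + o(-4, 6))² = (-4 + (6 + √((-4)² + 6²)))² = (-4 + (6 + √(16 + 36)))² = (-4 + (6 + √52))² = (-4 + (6 + 2*√13))² = (2 + 2*√13)²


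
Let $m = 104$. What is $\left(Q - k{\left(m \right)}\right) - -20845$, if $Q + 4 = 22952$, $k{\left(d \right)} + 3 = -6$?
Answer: $43802$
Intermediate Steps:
$k{\left(d \right)} = -9$ ($k{\left(d \right)} = -3 - 6 = -9$)
$Q = 22948$ ($Q = -4 + 22952 = 22948$)
$\left(Q - k{\left(m \right)}\right) - -20845 = \left(22948 - -9\right) - -20845 = \left(22948 + 9\right) + 20845 = 22957 + 20845 = 43802$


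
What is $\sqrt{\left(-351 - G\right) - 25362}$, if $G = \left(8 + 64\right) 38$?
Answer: $3 i \sqrt{3161} \approx 168.67 i$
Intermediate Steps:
$G = 2736$ ($G = 72 \cdot 38 = 2736$)
$\sqrt{\left(-351 - G\right) - 25362} = \sqrt{\left(-351 - 2736\right) - 25362} = \sqrt{-3087 - 25362} = \sqrt{-28449} = 3 i \sqrt{3161}$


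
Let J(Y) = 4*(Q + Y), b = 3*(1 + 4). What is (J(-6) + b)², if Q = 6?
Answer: 225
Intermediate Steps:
b = 15 (b = 3*5 = 15)
J(Y) = 24 + 4*Y (J(Y) = 4*(6 + Y) = 24 + 4*Y)
(J(-6) + b)² = ((24 + 4*(-6)) + 15)² = ((24 - 24) + 15)² = (0 + 15)² = 15² = 225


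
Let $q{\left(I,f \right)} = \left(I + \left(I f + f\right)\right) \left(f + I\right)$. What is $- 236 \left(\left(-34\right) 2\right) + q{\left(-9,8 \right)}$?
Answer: $16121$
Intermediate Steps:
$q{\left(I,f \right)} = \left(I + f\right) \left(I + f + I f\right)$ ($q{\left(I,f \right)} = \left(I + \left(f + I f\right)\right) \left(I + f\right) = \left(I + f + I f\right) \left(I + f\right) = \left(I + f\right) \left(I + f + I f\right)$)
$- 236 \left(\left(-34\right) 2\right) + q{\left(-9,8 \right)} = - 236 \left(\left(-34\right) 2\right) + \left(\left(-9\right)^{2} + 8^{2} - 9 \cdot 8^{2} + 8 \left(-9\right)^{2} + 2 \left(-9\right) 8\right) = \left(-236\right) \left(-68\right) + \left(81 + 64 - 576 + 8 \cdot 81 - 144\right) = 16048 + \left(81 + 64 - 576 + 648 - 144\right) = 16048 + 73 = 16121$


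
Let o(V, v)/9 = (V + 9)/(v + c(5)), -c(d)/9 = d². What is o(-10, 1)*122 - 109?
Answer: -11659/112 ≈ -104.10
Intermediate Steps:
c(d) = -9*d²
o(V, v) = 9*(9 + V)/(-225 + v) (o(V, v) = 9*((V + 9)/(v - 9*5²)) = 9*((9 + V)/(v - 9*25)) = 9*((9 + V)/(v - 225)) = 9*((9 + V)/(-225 + v)) = 9*(9 + V)/(-225 + v))
o(-10, 1)*122 - 109 = (9*(9 - 10)/(-225 + 1))*122 - 109 = (9*(-1)/(-224))*122 - 109 = (9*(-1/224)*(-1))*122 - 109 = (9/224)*122 - 109 = 549/112 - 109 = -11659/112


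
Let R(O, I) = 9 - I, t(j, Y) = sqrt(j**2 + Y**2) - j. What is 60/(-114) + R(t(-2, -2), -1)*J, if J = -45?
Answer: -8560/19 ≈ -450.53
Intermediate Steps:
t(j, Y) = sqrt(Y**2 + j**2) - j
60/(-114) + R(t(-2, -2), -1)*J = 60/(-114) + (9 - 1*(-1))*(-45) = 60*(-1/114) + (9 + 1)*(-45) = -10/19 + 10*(-45) = -10/19 - 450 = -8560/19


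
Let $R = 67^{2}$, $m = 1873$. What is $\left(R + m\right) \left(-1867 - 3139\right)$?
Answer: $-31848172$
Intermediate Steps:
$R = 4489$
$\left(R + m\right) \left(-1867 - 3139\right) = \left(4489 + 1873\right) \left(-1867 - 3139\right) = 6362 \left(-5006\right) = -31848172$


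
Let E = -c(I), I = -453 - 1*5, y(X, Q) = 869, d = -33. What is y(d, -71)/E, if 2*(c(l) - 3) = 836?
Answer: -869/421 ≈ -2.0641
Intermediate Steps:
I = -458 (I = -453 - 5 = -458)
c(l) = 421 (c(l) = 3 + (½)*836 = 3 + 418 = 421)
E = -421 (E = -1*421 = -421)
y(d, -71)/E = 869/(-421) = 869*(-1/421) = -869/421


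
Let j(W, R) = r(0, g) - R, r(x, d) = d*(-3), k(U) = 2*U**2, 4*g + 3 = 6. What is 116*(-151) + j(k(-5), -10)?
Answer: -70033/4 ≈ -17508.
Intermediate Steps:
g = 3/4 (g = -3/4 + (1/4)*6 = -3/4 + 3/2 = 3/4 ≈ 0.75000)
r(x, d) = -3*d
j(W, R) = -9/4 - R (j(W, R) = -3*3/4 - R = -9/4 - R)
116*(-151) + j(k(-5), -10) = 116*(-151) + (-9/4 - 1*(-10)) = -17516 + (-9/4 + 10) = -17516 + 31/4 = -70033/4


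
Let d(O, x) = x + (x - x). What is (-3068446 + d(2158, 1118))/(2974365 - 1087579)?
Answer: -139424/85763 ≈ -1.6257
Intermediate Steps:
d(O, x) = x (d(O, x) = x + 0 = x)
(-3068446 + d(2158, 1118))/(2974365 - 1087579) = (-3068446 + 1118)/(2974365 - 1087579) = -3067328/1886786 = -3067328*1/1886786 = -139424/85763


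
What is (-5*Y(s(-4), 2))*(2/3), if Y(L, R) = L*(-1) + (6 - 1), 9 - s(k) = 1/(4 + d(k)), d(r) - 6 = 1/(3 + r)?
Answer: 350/27 ≈ 12.963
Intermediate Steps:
d(r) = 6 + 1/(3 + r)
s(k) = 9 - 1/(4 + (19 + 6*k)/(3 + k))
Y(L, R) = 5 - L (Y(L, R) = -L + 5 = 5 - L)
(-5*Y(s(-4), 2))*(2/3) = (-5*(5 - (276 + 89*(-4))/(31 + 10*(-4))))*(2/3) = (-5*(5 - (276 - 356)/(31 - 40)))*(2*(⅓)) = -5*(5 - (-80)/(-9))*(⅔) = -5*(5 - (-1)*(-80)/9)*(⅔) = -5*(5 - 1*80/9)*(⅔) = -5*(5 - 80/9)*(⅔) = -5*(-35/9)*(⅔) = (175/9)*(⅔) = 350/27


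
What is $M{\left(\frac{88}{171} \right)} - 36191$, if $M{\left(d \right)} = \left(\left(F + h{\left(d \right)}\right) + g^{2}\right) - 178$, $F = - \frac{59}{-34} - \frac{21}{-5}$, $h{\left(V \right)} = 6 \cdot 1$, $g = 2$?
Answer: $- \frac{6180021}{170} \approx -36353.0$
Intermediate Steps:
$h{\left(V \right)} = 6$
$F = \frac{1009}{170}$ ($F = \left(-59\right) \left(- \frac{1}{34}\right) - - \frac{21}{5} = \frac{59}{34} + \frac{21}{5} = \frac{1009}{170} \approx 5.9353$)
$M{\left(d \right)} = - \frac{27551}{170}$ ($M{\left(d \right)} = \left(\left(\frac{1009}{170} + 6\right) + 2^{2}\right) - 178 = \left(\frac{2029}{170} + 4\right) - 178 = \frac{2709}{170} - 178 = - \frac{27551}{170}$)
$M{\left(\frac{88}{171} \right)} - 36191 = - \frac{27551}{170} - 36191 = - \frac{6180021}{170}$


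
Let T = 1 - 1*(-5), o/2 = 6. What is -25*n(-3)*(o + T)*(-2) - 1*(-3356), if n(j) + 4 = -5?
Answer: -4744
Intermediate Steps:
o = 12 (o = 2*6 = 12)
T = 6 (T = 1 + 5 = 6)
n(j) = -9 (n(j) = -4 - 5 = -9)
-25*n(-3)*(o + T)*(-2) - 1*(-3356) = -(-225)*(12 + 6)*(-2) - 1*(-3356) = -(-225)*18*(-2) + 3356 = -25*(-162)*(-2) + 3356 = 4050*(-2) + 3356 = -8100 + 3356 = -4744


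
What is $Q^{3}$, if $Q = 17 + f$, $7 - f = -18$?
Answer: $74088$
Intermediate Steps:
$f = 25$ ($f = 7 - -18 = 7 + 18 = 25$)
$Q = 42$ ($Q = 17 + 25 = 42$)
$Q^{3} = 42^{3} = 74088$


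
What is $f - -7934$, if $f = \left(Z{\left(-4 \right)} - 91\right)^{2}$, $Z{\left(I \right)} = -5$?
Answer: $17150$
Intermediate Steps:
$f = 9216$ ($f = \left(-5 - 91\right)^{2} = \left(-96\right)^{2} = 9216$)
$f - -7934 = 9216 - -7934 = 9216 + 7934 = 17150$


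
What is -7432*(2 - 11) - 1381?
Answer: 65507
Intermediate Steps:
-7432*(2 - 11) - 1381 = -7432*(-9) - 1381 = -929*(-72) - 1381 = 66888 - 1381 = 65507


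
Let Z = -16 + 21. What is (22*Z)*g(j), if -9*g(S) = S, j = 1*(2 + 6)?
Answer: -880/9 ≈ -97.778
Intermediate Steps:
Z = 5
j = 8 (j = 1*8 = 8)
g(S) = -S/9
(22*Z)*g(j) = (22*5)*(-⅑*8) = 110*(-8/9) = -880/9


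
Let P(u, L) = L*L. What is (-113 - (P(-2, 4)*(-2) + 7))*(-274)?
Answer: 24112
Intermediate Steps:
P(u, L) = L**2
(-113 - (P(-2, 4)*(-2) + 7))*(-274) = (-113 - (4**2*(-2) + 7))*(-274) = (-113 - (16*(-2) + 7))*(-274) = (-113 - (-32 + 7))*(-274) = (-113 - 1*(-25))*(-274) = (-113 + 25)*(-274) = -88*(-274) = 24112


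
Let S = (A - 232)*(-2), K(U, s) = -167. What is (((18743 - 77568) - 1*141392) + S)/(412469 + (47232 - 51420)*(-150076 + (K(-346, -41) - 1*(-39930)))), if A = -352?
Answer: -199049/462403313 ≈ -0.00043047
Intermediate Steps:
S = 1168 (S = (-352 - 232)*(-2) = -584*(-2) = 1168)
(((18743 - 77568) - 1*141392) + S)/(412469 + (47232 - 51420)*(-150076 + (K(-346, -41) - 1*(-39930)))) = (((18743 - 77568) - 1*141392) + 1168)/(412469 + (47232 - 51420)*(-150076 + (-167 - 1*(-39930)))) = ((-58825 - 141392) + 1168)/(412469 - 4188*(-150076 + (-167 + 39930))) = (-200217 + 1168)/(412469 - 4188*(-150076 + 39763)) = -199049/(412469 - 4188*(-110313)) = -199049/(412469 + 461990844) = -199049/462403313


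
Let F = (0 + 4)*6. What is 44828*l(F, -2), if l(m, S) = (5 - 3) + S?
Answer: 0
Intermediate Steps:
F = 24 (F = 4*6 = 24)
l(m, S) = 2 + S
44828*l(F, -2) = 44828*(2 - 2) = 44828*0 = 0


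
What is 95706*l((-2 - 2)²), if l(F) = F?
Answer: 1531296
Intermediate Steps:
95706*l((-2 - 2)²) = 95706*(-2 - 2)² = 95706*(-4)² = 95706*16 = 1531296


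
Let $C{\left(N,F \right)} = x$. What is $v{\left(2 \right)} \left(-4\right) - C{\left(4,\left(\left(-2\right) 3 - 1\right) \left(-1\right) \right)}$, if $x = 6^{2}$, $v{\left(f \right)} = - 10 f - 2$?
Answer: $52$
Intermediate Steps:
$v{\left(f \right)} = -2 - 10 f$
$x = 36$
$C{\left(N,F \right)} = 36$
$v{\left(2 \right)} \left(-4\right) - C{\left(4,\left(\left(-2\right) 3 - 1\right) \left(-1\right) \right)} = \left(-2 - 20\right) \left(-4\right) - 36 = \left(-22\right) \left(-4\right) - 36 = 88 - 36 = 52$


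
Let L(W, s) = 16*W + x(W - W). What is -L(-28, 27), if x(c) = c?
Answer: 448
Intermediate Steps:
L(W, s) = 16*W (L(W, s) = 16*W + (W - W) = 16*W + 0 = 16*W)
-L(-28, 27) = -16*(-28) = -1*(-448) = 448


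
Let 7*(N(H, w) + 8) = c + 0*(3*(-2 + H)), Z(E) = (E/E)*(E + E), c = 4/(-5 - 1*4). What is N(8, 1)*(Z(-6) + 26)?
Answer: -1016/9 ≈ -112.89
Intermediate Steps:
c = -4/9 (c = 4/(-5 - 4) = 4/(-9) = 4*(-⅑) = -4/9 ≈ -0.44444)
Z(E) = 2*E (Z(E) = 1*(2*E) = 2*E)
N(H, w) = -508/63 (N(H, w) = -8 + (-4/9 + 0*(3*(-2 + H)))/7 = -8 + (-4/9 + 0*(-6 + 3*H))/7 = -8 + (-4/9 + 0)/7 = -8 + (⅐)*(-4/9) = -8 - 4/63 = -508/63)
N(8, 1)*(Z(-6) + 26) = -508*(2*(-6) + 26)/63 = -508*(-12 + 26)/63 = -508/63*14 = -1016/9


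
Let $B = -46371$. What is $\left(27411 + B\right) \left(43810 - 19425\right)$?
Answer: $-462339600$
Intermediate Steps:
$\left(27411 + B\right) \left(43810 - 19425\right) = \left(27411 - 46371\right) \left(43810 - 19425\right) = \left(-18960\right) 24385 = -462339600$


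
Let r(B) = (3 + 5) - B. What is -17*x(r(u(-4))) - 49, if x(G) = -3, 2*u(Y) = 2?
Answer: 2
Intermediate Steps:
u(Y) = 1 (u(Y) = (1/2)*2 = 1)
r(B) = 8 - B
-17*x(r(u(-4))) - 49 = -17*(-3) - 49 = 51 - 49 = 2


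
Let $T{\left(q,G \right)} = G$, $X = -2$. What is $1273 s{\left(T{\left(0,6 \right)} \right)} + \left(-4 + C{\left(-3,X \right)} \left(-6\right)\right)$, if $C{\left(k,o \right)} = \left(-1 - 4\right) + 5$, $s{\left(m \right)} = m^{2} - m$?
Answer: $38186$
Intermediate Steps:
$C{\left(k,o \right)} = 0$ ($C{\left(k,o \right)} = -5 + 5 = 0$)
$1273 s{\left(T{\left(0,6 \right)} \right)} + \left(-4 + C{\left(-3,X \right)} \left(-6\right)\right) = 1273 \cdot 6 \left(-1 + 6\right) + \left(-4 + 0 \left(-6\right)\right) = 1273 \cdot 6 \cdot 5 + \left(-4 + 0\right) = 1273 \cdot 30 - 4 = 38190 - 4 = 38186$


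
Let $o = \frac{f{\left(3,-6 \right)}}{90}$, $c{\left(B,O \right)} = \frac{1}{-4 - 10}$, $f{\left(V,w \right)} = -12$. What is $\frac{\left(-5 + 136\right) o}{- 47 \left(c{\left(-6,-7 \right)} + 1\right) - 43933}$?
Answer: $\frac{3668}{9235095} \approx 0.00039718$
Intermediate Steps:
$c{\left(B,O \right)} = - \frac{1}{14}$ ($c{\left(B,O \right)} = \frac{1}{-14} = - \frac{1}{14}$)
$o = - \frac{2}{15}$ ($o = - \frac{12}{90} = \left(-12\right) \frac{1}{90} = - \frac{2}{15} \approx -0.13333$)
$\frac{\left(-5 + 136\right) o}{- 47 \left(c{\left(-6,-7 \right)} + 1\right) - 43933} = \frac{\left(-5 + 136\right) \left(- \frac{2}{15}\right)}{- 47 \left(- \frac{1}{14} + 1\right) - 43933} = \frac{131 \left(- \frac{2}{15}\right)}{\left(-47\right) \frac{13}{14} - 43933} = - \frac{262}{15 \left(- \frac{611}{14} - 43933\right)} = - \frac{262}{15 \left(- \frac{615673}{14}\right)} = \left(- \frac{262}{15}\right) \left(- \frac{14}{615673}\right) = \frac{3668}{9235095}$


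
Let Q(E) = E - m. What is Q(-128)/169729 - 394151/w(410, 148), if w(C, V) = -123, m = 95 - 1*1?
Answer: 66898827773/20876667 ≈ 3204.5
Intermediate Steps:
m = 94 (m = 95 - 1 = 94)
Q(E) = -94 + E (Q(E) = E - 1*94 = E - 94 = -94 + E)
Q(-128)/169729 - 394151/w(410, 148) = (-94 - 128)/169729 - 394151/(-123) = -222*1/169729 - 394151*(-1/123) = -222/169729 + 394151/123 = 66898827773/20876667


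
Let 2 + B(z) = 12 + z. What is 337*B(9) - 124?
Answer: 6279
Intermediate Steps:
B(z) = 10 + z (B(z) = -2 + (12 + z) = 10 + z)
337*B(9) - 124 = 337*(10 + 9) - 124 = 337*19 - 124 = 6403 - 124 = 6279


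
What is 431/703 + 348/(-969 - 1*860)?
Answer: 543655/1285787 ≈ 0.42282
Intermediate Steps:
431/703 + 348/(-969 - 1*860) = 431*(1/703) + 348/(-969 - 860) = 431/703 + 348/(-1829) = 431/703 + 348*(-1/1829) = 431/703 - 348/1829 = 543655/1285787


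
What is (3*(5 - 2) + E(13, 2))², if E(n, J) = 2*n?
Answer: 1225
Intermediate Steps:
(3*(5 - 2) + E(13, 2))² = (3*(5 - 2) + 2*13)² = (3*3 + 26)² = (9 + 26)² = 35² = 1225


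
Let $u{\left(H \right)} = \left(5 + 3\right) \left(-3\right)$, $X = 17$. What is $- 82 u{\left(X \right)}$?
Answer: $1968$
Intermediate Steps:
$u{\left(H \right)} = -24$ ($u{\left(H \right)} = 8 \left(-3\right) = -24$)
$- 82 u{\left(X \right)} = \left(-82\right) \left(-24\right) = 1968$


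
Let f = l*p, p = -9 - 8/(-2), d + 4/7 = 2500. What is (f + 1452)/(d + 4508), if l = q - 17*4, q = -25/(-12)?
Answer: 149653/588624 ≈ 0.25424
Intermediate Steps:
q = 25/12 (q = -25*(-1/12) = 25/12 ≈ 2.0833)
d = 17496/7 (d = -4/7 + 2500 = 17496/7 ≈ 2499.4)
p = -5 (p = -9 - 8*(-½) = -9 + 4 = -5)
l = -791/12 (l = 25/12 - 17*4 = 25/12 - 68 = -791/12 ≈ -65.917)
f = 3955/12 (f = -791/12*(-5) = 3955/12 ≈ 329.58)
(f + 1452)/(d + 4508) = (3955/12 + 1452)/(17496/7 + 4508) = 21379/(12*(49052/7)) = (21379/12)*(7/49052) = 149653/588624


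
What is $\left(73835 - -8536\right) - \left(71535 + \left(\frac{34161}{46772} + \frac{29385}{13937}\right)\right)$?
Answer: $\frac{641974476657}{59260124} \approx 10833.0$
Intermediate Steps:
$\left(73835 - -8536\right) - \left(71535 + \left(\frac{34161}{46772} + \frac{29385}{13937}\right)\right) = \left(73835 + 8536\right) - \left(71535 + \left(34161 \cdot \frac{1}{46772} + 29385 \cdot \frac{1}{13937}\right)\right) = 82371 - \left(71535 + \left(\frac{34161}{46772} + \frac{29385}{13937}\right)\right) = 82371 - \left(71535 + \frac{168227007}{59260124}\right) = 82371 - \frac{4239341197347}{59260124} = \frac{641974476657}{59260124}$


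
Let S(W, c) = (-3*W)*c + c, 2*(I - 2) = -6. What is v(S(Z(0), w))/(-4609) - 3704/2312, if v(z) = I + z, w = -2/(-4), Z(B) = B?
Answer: -4267645/2664002 ≈ -1.6020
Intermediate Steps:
I = -1 (I = 2 + (½)*(-6) = 2 - 3 = -1)
w = ½ (w = -2*(-¼) = ½ ≈ 0.50000)
S(W, c) = c - 3*W*c (S(W, c) = -3*W*c + c = c - 3*W*c)
v(z) = -1 + z
v(S(Z(0), w))/(-4609) - 3704/2312 = (-1 + (1 - 3*0)/2)/(-4609) - 3704/2312 = (-1 + (1 + 0)/2)*(-1/4609) - 3704*1/2312 = (-1 + (½)*1)*(-1/4609) - 463/289 = (-1 + ½)*(-1/4609) - 463/289 = -½*(-1/4609) - 463/289 = 1/9218 - 463/289 = -4267645/2664002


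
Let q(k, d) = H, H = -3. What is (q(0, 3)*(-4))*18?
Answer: 216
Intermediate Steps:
q(k, d) = -3
(q(0, 3)*(-4))*18 = -3*(-4)*18 = 12*18 = 216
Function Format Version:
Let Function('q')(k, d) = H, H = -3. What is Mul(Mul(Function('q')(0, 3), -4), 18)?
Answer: 216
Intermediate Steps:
Function('q')(k, d) = -3
Mul(Mul(Function('q')(0, 3), -4), 18) = Mul(Mul(-3, -4), 18) = Mul(12, 18) = 216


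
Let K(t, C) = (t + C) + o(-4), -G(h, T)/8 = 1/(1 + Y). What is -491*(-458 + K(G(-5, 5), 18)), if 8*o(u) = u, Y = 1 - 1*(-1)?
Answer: 1305569/6 ≈ 2.1759e+5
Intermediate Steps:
Y = 2 (Y = 1 + 1 = 2)
o(u) = u/8
G(h, T) = -8/3 (G(h, T) = -8/(1 + 2) = -8/3)
K(t, C) = -1/2 + C + t (K(t, C) = (t + C) + (1/8)*(-4) = (C + t) - 1/2 = -1/2 + C + t)
-491*(-458 + K(G(-5, 5), 18)) = -491*(-458 + (-1/2 + 18 - 8/3)) = -491*(-458 + 89/6) = -491*(-2659/6) = 1305569/6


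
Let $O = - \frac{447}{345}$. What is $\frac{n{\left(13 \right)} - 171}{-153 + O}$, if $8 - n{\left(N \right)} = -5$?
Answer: $\frac{9085}{8872} \approx 1.024$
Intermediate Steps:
$O = - \frac{149}{115}$ ($O = \left(-447\right) \frac{1}{345} = - \frac{149}{115} \approx -1.2957$)
$n{\left(N \right)} = 13$ ($n{\left(N \right)} = 8 - -5 = 8 + 5 = 13$)
$\frac{n{\left(13 \right)} - 171}{-153 + O} = \frac{13 - 171}{-153 - \frac{149}{115}} = - \frac{158}{- \frac{17744}{115}} = \left(-158\right) \left(- \frac{115}{17744}\right) = \frac{9085}{8872}$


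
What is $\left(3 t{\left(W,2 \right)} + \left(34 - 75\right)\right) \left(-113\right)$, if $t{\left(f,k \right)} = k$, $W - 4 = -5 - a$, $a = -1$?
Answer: $3955$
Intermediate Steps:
$W = 0$ ($W = 4 - 4 = 0$)
$\left(3 t{\left(W,2 \right)} + \left(34 - 75\right)\right) \left(-113\right) = \left(3 \cdot 2 + \left(34 - 75\right)\right) \left(-113\right) = \left(6 + \left(34 - 75\right)\right) \left(-113\right) = \left(6 - 41\right) \left(-113\right) = \left(-35\right) \left(-113\right) = 3955$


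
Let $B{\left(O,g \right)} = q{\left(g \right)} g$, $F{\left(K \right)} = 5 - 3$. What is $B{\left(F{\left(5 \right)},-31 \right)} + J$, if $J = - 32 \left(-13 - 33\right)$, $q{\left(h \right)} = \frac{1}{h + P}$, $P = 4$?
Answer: $\frac{39775}{27} \approx 1473.1$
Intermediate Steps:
$F{\left(K \right)} = 2$
$q{\left(h \right)} = \frac{1}{4 + h}$ ($q{\left(h \right)} = \frac{1}{h + 4} = \frac{1}{4 + h}$)
$B{\left(O,g \right)} = \frac{g}{4 + g}$
$J = 1472$ ($J = \left(-32\right) \left(-46\right) = 1472$)
$B{\left(F{\left(5 \right)},-31 \right)} + J = - \frac{31}{4 - 31} + 1472 = - \frac{31}{-27} + 1472 = \left(-31\right) \left(- \frac{1}{27}\right) + 1472 = \frac{31}{27} + 1472 = \frac{39775}{27}$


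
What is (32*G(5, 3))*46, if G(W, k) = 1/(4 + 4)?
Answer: 184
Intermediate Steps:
G(W, k) = ⅛ (G(W, k) = 1/8 = ⅛)
(32*G(5, 3))*46 = (32*(⅛))*46 = 4*46 = 184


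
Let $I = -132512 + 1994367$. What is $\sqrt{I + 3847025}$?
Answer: $36 \sqrt{4405} \approx 2389.3$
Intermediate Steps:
$I = 1861855$
$\sqrt{I + 3847025} = \sqrt{1861855 + 3847025} = \sqrt{5708880} = 36 \sqrt{4405}$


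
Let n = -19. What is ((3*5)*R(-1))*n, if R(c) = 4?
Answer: -1140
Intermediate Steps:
((3*5)*R(-1))*n = ((3*5)*4)*(-19) = (15*4)*(-19) = 60*(-19) = -1140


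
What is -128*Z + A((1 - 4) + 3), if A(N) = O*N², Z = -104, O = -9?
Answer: 13312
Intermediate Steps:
A(N) = -9*N²
-128*Z + A((1 - 4) + 3) = -128*(-104) - 9*((1 - 4) + 3)² = 13312 - 9*(-3 + 3)² = 13312 - 9*0² = 13312 - 9*0 = 13312 + 0 = 13312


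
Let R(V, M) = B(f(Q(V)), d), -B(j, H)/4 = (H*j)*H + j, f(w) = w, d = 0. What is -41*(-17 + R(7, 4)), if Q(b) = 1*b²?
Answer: 8733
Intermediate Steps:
Q(b) = b²
B(j, H) = -4*j - 4*j*H² (B(j, H) = -4*((H*j)*H + j) = -4*(j*H² + j) = -4*(j + j*H²) = -4*j - 4*j*H²)
R(V, M) = -4*V² (R(V, M) = -4*V²*(1 + 0²) = -4*V²*(1 + 0) = -4*V²*1 = -4*V²)
-41*(-17 + R(7, 4)) = -41*(-17 - 4*7²) = -41*(-17 - 4*49) = -41*(-17 - 196) = -41*(-213) = -1*(-8733) = 8733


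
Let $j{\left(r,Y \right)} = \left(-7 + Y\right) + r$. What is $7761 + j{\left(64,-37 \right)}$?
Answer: $7781$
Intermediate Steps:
$j{\left(r,Y \right)} = -7 + Y + r$
$7761 + j{\left(64,-37 \right)} = 7761 - -20 = 7761 + 20 = 7781$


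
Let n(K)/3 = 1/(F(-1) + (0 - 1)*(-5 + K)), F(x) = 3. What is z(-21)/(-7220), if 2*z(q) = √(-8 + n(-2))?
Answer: -I*√770/144400 ≈ -0.00019217*I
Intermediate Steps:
n(K) = 3/(8 - K) (n(K) = 3/(3 + (0 - 1)*(-5 + K)) = 3/(3 - (-5 + K)) = 3/(3 + (5 - K)) = 3/(8 - K))
z(q) = I*√770/20 (z(q) = √(-8 + 3/(8 - 1*(-2)))/2 = √(-8 + 3/(8 + 2))/2 = √(-8 + 3/10)/2 = √(-77/10)/2 = (I*√770/10)/2 = I*√770/20)
z(-21)/(-7220) = (I*√770/20)/(-7220) = (I*√770/20)*(-1/7220) = -I*√770/144400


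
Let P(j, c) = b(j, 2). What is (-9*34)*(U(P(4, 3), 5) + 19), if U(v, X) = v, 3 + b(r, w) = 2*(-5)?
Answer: -1836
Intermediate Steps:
b(r, w) = -13 (b(r, w) = -3 + 2*(-5) = -3 - 10 = -13)
P(j, c) = -13
(-9*34)*(U(P(4, 3), 5) + 19) = (-9*34)*(-13 + 19) = -306*6 = -1836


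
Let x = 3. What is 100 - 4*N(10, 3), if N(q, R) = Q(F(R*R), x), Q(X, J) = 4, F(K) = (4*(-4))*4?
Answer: 84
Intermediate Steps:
F(K) = -64 (F(K) = -16*4 = -64)
N(q, R) = 4
100 - 4*N(10, 3) = 100 - 4*4 = 100 - 16 = 84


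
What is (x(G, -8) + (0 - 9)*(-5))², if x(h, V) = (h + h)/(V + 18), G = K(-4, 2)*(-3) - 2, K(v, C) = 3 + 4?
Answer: 40804/25 ≈ 1632.2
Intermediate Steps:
K(v, C) = 7
G = -23 (G = 7*(-3) - 2 = -21 - 2 = -23)
x(h, V) = 2*h/(18 + V) (x(h, V) = (2*h)/(18 + V) = 2*h/(18 + V))
(x(G, -8) + (0 - 9)*(-5))² = (2*(-23)/(18 - 8) + (0 - 9)*(-5))² = (2*(-23)/10 - 9*(-5))² = (2*(-23)*(⅒) + 45)² = (-23/5 + 45)² = (202/5)² = 40804/25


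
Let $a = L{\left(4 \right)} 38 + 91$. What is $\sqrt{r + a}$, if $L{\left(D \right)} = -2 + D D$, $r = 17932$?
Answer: $\sqrt{18555} \approx 136.22$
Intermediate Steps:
$L{\left(D \right)} = -2 + D^{2}$
$a = 623$ ($a = \left(-2 + 4^{2}\right) 38 + 91 = \left(-2 + 16\right) 38 + 91 = 14 \cdot 38 + 91 = 532 + 91 = 623$)
$\sqrt{r + a} = \sqrt{17932 + 623} = \sqrt{18555}$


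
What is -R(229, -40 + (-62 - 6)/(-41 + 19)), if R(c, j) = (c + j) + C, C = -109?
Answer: -914/11 ≈ -83.091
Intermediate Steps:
R(c, j) = -109 + c + j (R(c, j) = (c + j) - 109 = -109 + c + j)
-R(229, -40 + (-62 - 6)/(-41 + 19)) = -(-109 + 229 + (-40 + (-62 - 6)/(-41 + 19))) = -(-109 + 229 + (-40 - 68/(-22))) = -(-109 + 229 + (-40 - 68*(-1/22))) = -(-109 + 229 + (-40 + 34/11)) = -(-109 + 229 - 406/11) = -1*914/11 = -914/11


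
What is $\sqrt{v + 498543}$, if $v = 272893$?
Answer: $2 \sqrt{192859} \approx 878.31$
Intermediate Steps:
$\sqrt{v + 498543} = \sqrt{272893 + 498543} = \sqrt{771436} = 2 \sqrt{192859}$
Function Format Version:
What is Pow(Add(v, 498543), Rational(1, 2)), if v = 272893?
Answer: Mul(2, Pow(192859, Rational(1, 2))) ≈ 878.31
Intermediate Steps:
Pow(Add(v, 498543), Rational(1, 2)) = Pow(Add(272893, 498543), Rational(1, 2)) = Pow(771436, Rational(1, 2)) = Mul(2, Pow(192859, Rational(1, 2)))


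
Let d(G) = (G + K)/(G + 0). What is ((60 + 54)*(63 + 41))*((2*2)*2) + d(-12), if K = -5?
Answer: 1138193/12 ≈ 94849.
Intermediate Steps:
d(G) = (-5 + G)/G (d(G) = (G - 5)/(G + 0) = (-5 + G)/G)
((60 + 54)*(63 + 41))*((2*2)*2) + d(-12) = ((60 + 54)*(63 + 41))*((2*2)*2) + (-5 - 12)/(-12) = (114*104)*(4*2) - 1/12*(-17) = 11856*8 + 17/12 = 94848 + 17/12 = 1138193/12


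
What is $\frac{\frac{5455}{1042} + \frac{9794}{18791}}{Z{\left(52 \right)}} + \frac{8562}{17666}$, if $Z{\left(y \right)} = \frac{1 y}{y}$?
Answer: $\frac{1079392595131}{172952100926} \approx 6.241$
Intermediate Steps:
$Z{\left(y \right)} = 1$ ($Z{\left(y \right)} = \frac{y}{y} = 1$)
$\frac{\frac{5455}{1042} + \frac{9794}{18791}}{Z{\left(52 \right)}} + \frac{8562}{17666} = \frac{\frac{5455}{1042} + \frac{9794}{18791}}{1} + \frac{8562}{17666} = \left(5455 \cdot \frac{1}{1042} + 9794 \cdot \frac{1}{18791}\right) 1 + 8562 \cdot \frac{1}{17666} = \left(\frac{5455}{1042} + \frac{9794}{18791}\right) 1 + \frac{4281}{8833} = \frac{112710253}{19580222} \cdot 1 + \frac{4281}{8833} = \frac{112710253}{19580222} + \frac{4281}{8833} = \frac{1079392595131}{172952100926}$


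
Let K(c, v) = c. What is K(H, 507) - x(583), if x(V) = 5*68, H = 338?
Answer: -2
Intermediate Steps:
x(V) = 340
K(H, 507) - x(583) = 338 - 1*340 = 338 - 340 = -2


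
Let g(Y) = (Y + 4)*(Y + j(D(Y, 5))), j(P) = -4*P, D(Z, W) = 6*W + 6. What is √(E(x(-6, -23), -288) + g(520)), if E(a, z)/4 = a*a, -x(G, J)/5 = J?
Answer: 2*√62481 ≈ 499.92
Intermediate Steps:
x(G, J) = -5*J
D(Z, W) = 6 + 6*W
g(Y) = (-144 + Y)*(4 + Y) (g(Y) = (Y + 4)*(Y - 4*(6 + 6*5)) = (4 + Y)*(Y - 4*(6 + 30)) = (4 + Y)*(Y - 4*36) = (4 + Y)*(Y - 144) = (4 + Y)*(-144 + Y) = (-144 + Y)*(4 + Y))
E(a, z) = 4*a² (E(a, z) = 4*(a*a) = 4*a²)
√(E(x(-6, -23), -288) + g(520)) = √(4*(-5*(-23))² + (-576 + 520² - 140*520)) = √(4*115² + (-576 + 270400 - 72800)) = √(4*13225 + 197024) = √(52900 + 197024) = √249924 = 2*√62481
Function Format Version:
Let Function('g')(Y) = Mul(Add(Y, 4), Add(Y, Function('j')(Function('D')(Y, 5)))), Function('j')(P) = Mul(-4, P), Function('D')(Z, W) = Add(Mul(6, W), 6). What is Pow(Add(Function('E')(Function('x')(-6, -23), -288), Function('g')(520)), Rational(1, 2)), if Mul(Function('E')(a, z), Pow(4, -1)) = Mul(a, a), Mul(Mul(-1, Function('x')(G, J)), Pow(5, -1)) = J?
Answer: Mul(2, Pow(62481, Rational(1, 2))) ≈ 499.92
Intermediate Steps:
Function('x')(G, J) = Mul(-5, J)
Function('D')(Z, W) = Add(6, Mul(6, W))
Function('g')(Y) = Mul(Add(-144, Y), Add(4, Y)) (Function('g')(Y) = Mul(Add(Y, 4), Add(Y, Mul(-4, Add(6, Mul(6, 5))))) = Mul(Add(4, Y), Add(Y, Mul(-4, Add(6, 30)))) = Mul(Add(4, Y), Add(Y, Mul(-4, 36))) = Mul(Add(4, Y), Add(Y, -144)) = Mul(Add(4, Y), Add(-144, Y)) = Mul(Add(-144, Y), Add(4, Y)))
Function('E')(a, z) = Mul(4, Pow(a, 2)) (Function('E')(a, z) = Mul(4, Mul(a, a)) = Mul(4, Pow(a, 2)))
Pow(Add(Function('E')(Function('x')(-6, -23), -288), Function('g')(520)), Rational(1, 2)) = Pow(Add(Mul(4, Pow(Mul(-5, -23), 2)), Add(-576, Pow(520, 2), Mul(-140, 520))), Rational(1, 2)) = Pow(Add(Mul(4, Pow(115, 2)), Add(-576, 270400, -72800)), Rational(1, 2)) = Pow(Add(Mul(4, 13225), 197024), Rational(1, 2)) = Pow(Add(52900, 197024), Rational(1, 2)) = Pow(249924, Rational(1, 2)) = Mul(2, Pow(62481, Rational(1, 2)))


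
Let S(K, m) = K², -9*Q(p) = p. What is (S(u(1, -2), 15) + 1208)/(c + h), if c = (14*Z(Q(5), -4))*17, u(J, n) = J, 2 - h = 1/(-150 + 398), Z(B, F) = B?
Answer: -2698488/290665 ≈ -9.2838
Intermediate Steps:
Q(p) = -p/9
h = 495/248 (h = 2 - 1/(-150 + 398) = 2 - 1/248 = 495/248 ≈ 1.9960)
c = -1190/9 (c = (14*(-⅑*5))*17 = (14*(-5/9))*17 = -70/9*17 = -1190/9 ≈ -132.22)
(S(u(1, -2), 15) + 1208)/(c + h) = (1² + 1208)/(-1190/9 + 495/248) = (1 + 1208)/(-290665/2232) = 1209*(-2232/290665) = -2698488/290665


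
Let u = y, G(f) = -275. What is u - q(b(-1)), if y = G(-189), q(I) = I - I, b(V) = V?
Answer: -275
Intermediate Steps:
q(I) = 0
y = -275
u = -275
u - q(b(-1)) = -275 - 1*0 = -275 + 0 = -275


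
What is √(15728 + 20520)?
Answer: 2*√9062 ≈ 190.39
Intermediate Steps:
√(15728 + 20520) = √36248 = 2*√9062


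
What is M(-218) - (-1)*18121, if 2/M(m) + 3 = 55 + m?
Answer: 1504042/83 ≈ 18121.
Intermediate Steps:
M(m) = 2/(52 + m) (M(m) = 2/(-3 + (55 + m)) = 2/(52 + m))
M(-218) - (-1)*18121 = 2/(52 - 218) - (-1)*18121 = 2/(-166) - 1*(-18121) = 2*(-1/166) + 18121 = -1/83 + 18121 = 1504042/83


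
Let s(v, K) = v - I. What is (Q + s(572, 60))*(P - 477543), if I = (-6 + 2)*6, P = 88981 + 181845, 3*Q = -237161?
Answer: 48655600441/3 ≈ 1.6219e+10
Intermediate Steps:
Q = -237161/3 (Q = (1/3)*(-237161) = -237161/3 ≈ -79054.)
P = 270826
I = -24 (I = -4*6 = -24)
s(v, K) = 24 + v (s(v, K) = v - 1*(-24) = v + 24 = 24 + v)
(Q + s(572, 60))*(P - 477543) = (-237161/3 + (24 + 572))*(270826 - 477543) = (-237161/3 + 596)*(-206717) = -235373/3*(-206717) = 48655600441/3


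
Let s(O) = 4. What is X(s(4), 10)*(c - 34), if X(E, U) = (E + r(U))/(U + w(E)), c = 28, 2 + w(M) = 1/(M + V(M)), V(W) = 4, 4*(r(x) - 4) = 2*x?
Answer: -48/5 ≈ -9.6000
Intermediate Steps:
r(x) = 4 + x/2 (r(x) = 4 + (2*x)/4 = 4 + x/2)
w(M) = -2 + 1/(4 + M) (w(M) = -2 + 1/(M + 4) = -2 + 1/(4 + M))
X(E, U) = (4 + E + U/2)/(U + (-7 - 2*E)/(4 + E)) (X(E, U) = (E + (4 + U/2))/(U + (-7 - 2*E)/(4 + E)) = (4 + E + U/2)/(U + (-7 - 2*E)/(4 + E)))
X(s(4), 10)*(c - 34) = ((4 + 4)*(8 + 10 + 2*4)/(2*(-7 - 2*4 + 10*(4 + 4))))*(28 - 34) = ((½)*8*(8 + 10 + 8)/(-7 - 8 + 10*8))*(-6) = ((½)*8*26/(-7 - 8 + 80))*(-6) = ((½)*8*26/65)*(-6) = ((½)*(1/65)*8*26)*(-6) = (8/5)*(-6) = -48/5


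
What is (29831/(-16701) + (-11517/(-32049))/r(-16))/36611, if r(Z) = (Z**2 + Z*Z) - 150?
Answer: -38433233429/788196698984502 ≈ -4.8761e-5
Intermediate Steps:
r(Z) = -150 + 2*Z**2 (r(Z) = (Z**2 + Z**2) - 150 = 2*Z**2 - 150 = -150 + 2*Z**2)
(29831/(-16701) + (-11517/(-32049))/r(-16))/36611 = (29831/(-16701) + (-11517/(-32049))/(-150 + 2*(-16)**2))/36611 = (29831*(-1/16701) + (-11517*(-1/32049))/(-150 + 2*256))*(1/36611) = (-29831/16701 + 3839/(10683*(-150 + 512)))*(1/36611) = (-29831/16701 + (3839/10683)/362)*(1/36611) = (-29831/16701 + (3839/10683)*(1/362))*(1/36611) = (-29831/16701 + 3839/3867246)*(1/36611) = -38433233429/21528958482*1/36611 = -38433233429/788196698984502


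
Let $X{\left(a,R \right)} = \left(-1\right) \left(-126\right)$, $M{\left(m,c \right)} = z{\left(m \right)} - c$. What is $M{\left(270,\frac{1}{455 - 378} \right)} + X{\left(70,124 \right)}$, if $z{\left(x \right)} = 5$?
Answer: $\frac{10086}{77} \approx 130.99$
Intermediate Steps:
$M{\left(m,c \right)} = 5 - c$
$X{\left(a,R \right)} = 126$
$M{\left(270,\frac{1}{455 - 378} \right)} + X{\left(70,124 \right)} = \left(5 - \frac{1}{455 - 378}\right) + 126 = \left(5 - \frac{1}{77}\right) + 126 = \frac{384}{77} + 126 = \frac{10086}{77}$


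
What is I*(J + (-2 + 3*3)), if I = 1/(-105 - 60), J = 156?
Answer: -163/165 ≈ -0.98788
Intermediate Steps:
I = -1/165 (I = 1/(-165) = -1/165 ≈ -0.0060606)
I*(J + (-2 + 3*3)) = -(156 + (-2 + 3*3))/165 = -(156 + (-2 + 9))/165 = -(156 + 7)/165 = -1/165*163 = -163/165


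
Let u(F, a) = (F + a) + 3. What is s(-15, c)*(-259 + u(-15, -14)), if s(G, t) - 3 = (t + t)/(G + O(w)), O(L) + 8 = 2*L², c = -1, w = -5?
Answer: -7505/9 ≈ -833.89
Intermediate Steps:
O(L) = -8 + 2*L²
u(F, a) = 3 + F + a
s(G, t) = 3 + 2*t/(42 + G) (s(G, t) = 3 + (t + t)/(G + (-8 + 2*(-5)²)) = 3 + (2*t)/(G + (-8 + 2*25)) = 3 + (2*t)/(G + (-8 + 50)) = 3 + (2*t)/(G + 42) = 3 + (2*t)/(42 + G) = 3 + 2*t/(42 + G))
s(-15, c)*(-259 + u(-15, -14)) = ((126 + 2*(-1) + 3*(-15))/(42 - 15))*(-259 + (3 - 15 - 14)) = ((126 - 2 - 45)/27)*(-259 - 26) = ((1/27)*79)*(-285) = (79/27)*(-285) = -7505/9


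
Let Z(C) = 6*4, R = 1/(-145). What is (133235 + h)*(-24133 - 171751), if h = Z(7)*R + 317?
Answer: -3793296794144/145 ≈ -2.6161e+10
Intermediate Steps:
R = -1/145 ≈ -0.0068966
Z(C) = 24
h = 45941/145 (h = 24*(-1/145) + 317 = -24/145 + 317 = 45941/145 ≈ 316.83)
(133235 + h)*(-24133 - 171751) = (133235 + 45941/145)*(-24133 - 171751) = (19365016/145)*(-195884) = -3793296794144/145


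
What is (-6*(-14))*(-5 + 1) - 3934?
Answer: -4270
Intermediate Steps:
(-6*(-14))*(-5 + 1) - 3934 = 84*(-4) - 3934 = -336 - 3934 = -4270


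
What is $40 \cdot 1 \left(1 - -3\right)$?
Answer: $160$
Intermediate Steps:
$40 \cdot 1 \left(1 - -3\right) = 40 \left(1 + 3\right) = 40 \cdot 4 = 160$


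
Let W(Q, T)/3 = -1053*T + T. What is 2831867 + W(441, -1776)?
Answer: 8436923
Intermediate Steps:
W(Q, T) = -3156*T (W(Q, T) = 3*(-1053*T + T) = 3*(-1052*T) = -3156*T)
2831867 + W(441, -1776) = 2831867 - 3156*(-1776) = 2831867 + 5605056 = 8436923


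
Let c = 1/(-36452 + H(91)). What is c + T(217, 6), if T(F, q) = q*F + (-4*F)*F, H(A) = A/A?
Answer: -6818305355/36451 ≈ -1.8705e+5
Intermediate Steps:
H(A) = 1
T(F, q) = -4*F² + F*q (T(F, q) = F*q - 4*F² = -4*F² + F*q)
c = -1/36451 (c = 1/(-36452 + 1) = 1/(-36451) = -1/36451 ≈ -2.7434e-5)
c + T(217, 6) = -1/36451 + 217*(6 - 4*217) = -1/36451 + 217*(6 - 868) = -1/36451 + 217*(-862) = -1/36451 - 187054 = -6818305355/36451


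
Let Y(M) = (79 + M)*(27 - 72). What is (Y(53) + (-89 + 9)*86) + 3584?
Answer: -9236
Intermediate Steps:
Y(M) = -3555 - 45*M (Y(M) = (79 + M)*(-45) = -3555 - 45*M)
(Y(53) + (-89 + 9)*86) + 3584 = ((-3555 - 45*53) + (-89 + 9)*86) + 3584 = ((-3555 - 2385) - 80*86) + 3584 = (-5940 - 6880) + 3584 = -12820 + 3584 = -9236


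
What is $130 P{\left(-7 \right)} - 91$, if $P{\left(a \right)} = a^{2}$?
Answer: $6279$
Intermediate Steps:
$130 P{\left(-7 \right)} - 91 = 130 \left(-7\right)^{2} - 91 = 130 \cdot 49 - 91 = 6370 - 91 = 6279$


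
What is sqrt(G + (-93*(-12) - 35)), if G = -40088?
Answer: I*sqrt(39007) ≈ 197.5*I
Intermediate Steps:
sqrt(G + (-93*(-12) - 35)) = sqrt(-40088 + (-93*(-12) - 35)) = sqrt(-40088 + (1116 - 35)) = sqrt(-40088 + 1081) = sqrt(-39007) = I*sqrt(39007)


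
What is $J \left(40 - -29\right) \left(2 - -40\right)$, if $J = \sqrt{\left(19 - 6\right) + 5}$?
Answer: $8694 \sqrt{2} \approx 12295.0$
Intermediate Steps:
$J = 3 \sqrt{2}$ ($J = \sqrt{\left(19 - 6\right) + 5} = \sqrt{13 + 5} = \sqrt{18} = 3 \sqrt{2} \approx 4.2426$)
$J \left(40 - -29\right) \left(2 - -40\right) = 3 \sqrt{2} \left(40 - -29\right) \left(2 - -40\right) = 3 \sqrt{2} \left(40 + 29\right) \left(2 + 40\right) = 3 \sqrt{2} \cdot 69 \cdot 42 = 207 \sqrt{2} \cdot 42 = 8694 \sqrt{2}$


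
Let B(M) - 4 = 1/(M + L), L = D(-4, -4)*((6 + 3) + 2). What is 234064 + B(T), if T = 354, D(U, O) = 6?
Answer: 98308561/420 ≈ 2.3407e+5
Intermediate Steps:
L = 66 (L = 6*((6 + 3) + 2) = 6*(9 + 2) = 6*11 = 66)
B(M) = 4 + 1/(66 + M) (B(M) = 4 + 1/(M + 66) = 4 + 1/(66 + M))
234064 + B(T) = 234064 + (265 + 4*354)/(66 + 354) = 234064 + (265 + 1416)/420 = 234064 + (1/420)*1681 = 234064 + 1681/420 = 98308561/420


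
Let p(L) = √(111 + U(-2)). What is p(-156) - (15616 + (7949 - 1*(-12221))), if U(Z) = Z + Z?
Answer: -35786 + √107 ≈ -35776.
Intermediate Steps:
U(Z) = 2*Z
p(L) = √107 (p(L) = √(111 + 2*(-2)) = √(111 - 4) = √107)
p(-156) - (15616 + (7949 - 1*(-12221))) = √107 - (15616 + (7949 - 1*(-12221))) = √107 - (15616 + (7949 + 12221)) = √107 - (15616 + 20170) = √107 - 1*35786 = √107 - 35786 = -35786 + √107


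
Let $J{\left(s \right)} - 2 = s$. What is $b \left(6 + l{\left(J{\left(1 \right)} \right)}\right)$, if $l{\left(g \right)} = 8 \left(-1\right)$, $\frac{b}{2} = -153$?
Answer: $612$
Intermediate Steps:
$b = -306$ ($b = 2 \left(-153\right) = -306$)
$J{\left(s \right)} = 2 + s$
$l{\left(g \right)} = -8$
$b \left(6 + l{\left(J{\left(1 \right)} \right)}\right) = - 306 \left(6 - 8\right) = \left(-306\right) \left(-2\right) = 612$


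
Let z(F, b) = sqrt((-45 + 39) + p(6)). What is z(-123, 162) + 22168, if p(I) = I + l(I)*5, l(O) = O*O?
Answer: 22168 + 6*sqrt(5) ≈ 22181.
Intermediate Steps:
l(O) = O**2
p(I) = I + 5*I**2 (p(I) = I + I**2*5 = I + 5*I**2)
z(F, b) = 6*sqrt(5) (z(F, b) = sqrt((-45 + 39) + 6*(1 + 5*6)) = sqrt(-6 + 6*(1 + 30)) = sqrt(-6 + 6*31) = sqrt(-6 + 186) = sqrt(180) = 6*sqrt(5))
z(-123, 162) + 22168 = 6*sqrt(5) + 22168 = 22168 + 6*sqrt(5)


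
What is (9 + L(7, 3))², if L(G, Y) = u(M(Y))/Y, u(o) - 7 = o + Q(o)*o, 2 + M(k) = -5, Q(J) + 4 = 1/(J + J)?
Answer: 1369/4 ≈ 342.25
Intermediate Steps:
Q(J) = -4 + 1/(2*J) (Q(J) = -4 + 1/(J + J) = -4 + 1/(2*J))
M(k) = -7 (M(k) = -2 - 5 = -7)
u(o) = 7 + o + o*(-4 + 1/(2*o)) (u(o) = 7 + (o + (-4 + 1/(2*o))*o) = 7 + (o + o*(-4 + 1/(2*o))) = 7 + o + o*(-4 + 1/(2*o)))
L(G, Y) = 57/(2*Y) (L(G, Y) = (15/2 - 3*(-7))/Y = (15/2 + 21)/Y = 57/(2*Y))
(9 + L(7, 3))² = (9 + (57/2)/3)² = (9 + (57/2)*(⅓))² = (9 + 19/2)² = (37/2)² = 1369/4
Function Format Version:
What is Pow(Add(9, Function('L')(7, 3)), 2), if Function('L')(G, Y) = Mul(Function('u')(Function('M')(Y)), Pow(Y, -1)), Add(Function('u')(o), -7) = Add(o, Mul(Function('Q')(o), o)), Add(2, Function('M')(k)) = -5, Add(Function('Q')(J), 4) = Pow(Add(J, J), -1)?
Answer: Rational(1369, 4) ≈ 342.25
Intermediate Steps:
Function('Q')(J) = Add(-4, Mul(Rational(1, 2), Pow(J, -1))) (Function('Q')(J) = Add(-4, Pow(Add(J, J), -1)) = Add(-4, Pow(Mul(2, J), -1)) = Add(-4, Mul(Rational(1, 2), Pow(J, -1))))
Function('M')(k) = -7 (Function('M')(k) = Add(-2, -5) = -7)
Function('u')(o) = Add(7, o, Mul(o, Add(-4, Mul(Rational(1, 2), Pow(o, -1))))) (Function('u')(o) = Add(7, Add(o, Mul(Add(-4, Mul(Rational(1, 2), Pow(o, -1))), o))) = Add(7, Add(o, Mul(o, Add(-4, Mul(Rational(1, 2), Pow(o, -1)))))) = Add(7, o, Mul(o, Add(-4, Mul(Rational(1, 2), Pow(o, -1))))))
Function('L')(G, Y) = Mul(Rational(57, 2), Pow(Y, -1)) (Function('L')(G, Y) = Mul(Add(Rational(15, 2), Mul(-3, -7)), Pow(Y, -1)) = Mul(Add(Rational(15, 2), 21), Pow(Y, -1)) = Mul(Rational(57, 2), Pow(Y, -1)))
Pow(Add(9, Function('L')(7, 3)), 2) = Pow(Add(9, Mul(Rational(57, 2), Pow(3, -1))), 2) = Pow(Add(9, Mul(Rational(57, 2), Rational(1, 3))), 2) = Pow(Add(9, Rational(19, 2)), 2) = Pow(Rational(37, 2), 2) = Rational(1369, 4)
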